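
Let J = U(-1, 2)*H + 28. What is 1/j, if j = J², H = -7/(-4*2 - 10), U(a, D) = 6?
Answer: 9/8281 ≈ 0.0010868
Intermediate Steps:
H = 7/18 (H = -7/(-8 - 10) = -7/(-18) = -7*(-1/18) = 7/18 ≈ 0.38889)
J = 91/3 (J = 6*(7/18) + 28 = 7/3 + 28 = 91/3 ≈ 30.333)
j = 8281/9 (j = (91/3)² = 8281/9 ≈ 920.11)
1/j = 1/(8281/9) = 9/8281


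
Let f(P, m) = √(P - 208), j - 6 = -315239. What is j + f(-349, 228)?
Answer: -315233 + I*√557 ≈ -3.1523e+5 + 23.601*I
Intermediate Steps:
j = -315233 (j = 6 - 315239 = -315233)
f(P, m) = √(-208 + P)
j + f(-349, 228) = -315233 + √(-208 - 349) = -315233 + √(-557) = -315233 + I*√557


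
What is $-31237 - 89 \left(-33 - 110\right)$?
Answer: $-18510$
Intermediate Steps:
$-31237 - 89 \left(-33 - 110\right) = -31237 - 89 \left(-143\right) = -31237 - -12727 = -31237 + 12727 = -18510$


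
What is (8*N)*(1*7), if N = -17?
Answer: -952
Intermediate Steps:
(8*N)*(1*7) = (8*(-17))*(1*7) = -136*7 = -952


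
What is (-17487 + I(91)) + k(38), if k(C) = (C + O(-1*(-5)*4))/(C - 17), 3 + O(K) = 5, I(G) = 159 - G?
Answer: -365759/21 ≈ -17417.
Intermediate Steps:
O(K) = 2 (O(K) = -3 + 5 = 2)
k(C) = (2 + C)/(-17 + C) (k(C) = (C + 2)/(C - 17) = (2 + C)/(-17 + C))
(-17487 + I(91)) + k(38) = (-17487 + (159 - 1*91)) + (2 + 38)/(-17 + 38) = (-17487 + (159 - 91)) + 40/21 = (-17487 + 68) + (1/21)*40 = -17419 + 40/21 = -365759/21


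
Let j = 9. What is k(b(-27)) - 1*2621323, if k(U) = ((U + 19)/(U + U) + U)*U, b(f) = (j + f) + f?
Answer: -2619311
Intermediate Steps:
b(f) = 9 + 2*f (b(f) = (9 + f) + f = 9 + 2*f)
k(U) = U*(U + (19 + U)/(2*U)) (k(U) = ((19 + U)/((2*U)) + U)*U = ((19 + U)*(1/(2*U)) + U)*U = ((19 + U)/(2*U) + U)*U = (U + (19 + U)/(2*U))*U = U*(U + (19 + U)/(2*U)))
k(b(-27)) - 1*2621323 = (19/2 + (9 + 2*(-27))² + (9 + 2*(-27))/2) - 1*2621323 = (19/2 + (9 - 54)² + (9 - 54)/2) - 2621323 = (19/2 + (-45)² + (½)*(-45)) - 2621323 = (19/2 + 2025 - 45/2) - 2621323 = 2012 - 2621323 = -2619311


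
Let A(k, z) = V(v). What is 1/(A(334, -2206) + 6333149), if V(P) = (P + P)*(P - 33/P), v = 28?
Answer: 1/6334651 ≈ 1.5786e-7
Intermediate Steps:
V(P) = 2*P*(P - 33/P) (V(P) = (2*P)*(P - 33/P) = 2*P*(P - 33/P))
A(k, z) = 1502 (A(k, z) = -66 + 2*28² = -66 + 2*784 = -66 + 1568 = 1502)
1/(A(334, -2206) + 6333149) = 1/(1502 + 6333149) = 1/6334651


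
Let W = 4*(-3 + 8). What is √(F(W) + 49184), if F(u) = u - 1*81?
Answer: √49123 ≈ 221.64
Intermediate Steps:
W = 20 (W = 4*5 = 20)
F(u) = -81 + u (F(u) = u - 81 = -81 + u)
√(F(W) + 49184) = √((-81 + 20) + 49184) = √(-61 + 49184) = √49123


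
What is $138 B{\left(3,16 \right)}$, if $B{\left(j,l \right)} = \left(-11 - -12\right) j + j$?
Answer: $828$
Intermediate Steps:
$B{\left(j,l \right)} = 2 j$ ($B{\left(j,l \right)} = \left(-11 + 12\right) j + j = 1 j + j = j + j = 2 j$)
$138 B{\left(3,16 \right)} = 138 \cdot 2 \cdot 3 = 138 \cdot 6 = 828$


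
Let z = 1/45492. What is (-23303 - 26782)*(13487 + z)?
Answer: -10243227350475/15164 ≈ -6.7550e+8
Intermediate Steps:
z = 1/45492 ≈ 2.1982e-5
(-23303 - 26782)*(13487 + z) = (-23303 - 26782)*(13487 + 1/45492) = -50085*613550605/45492 = -10243227350475/15164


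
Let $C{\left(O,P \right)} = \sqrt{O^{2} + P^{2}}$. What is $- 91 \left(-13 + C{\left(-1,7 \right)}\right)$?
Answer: $1183 - 455 \sqrt{2} \approx 539.53$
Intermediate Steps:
$- 91 \left(-13 + C{\left(-1,7 \right)}\right) = - 91 \left(-13 + \sqrt{\left(-1\right)^{2} + 7^{2}}\right) = - 91 \left(-13 + \sqrt{1 + 49}\right) = - 91 \left(-13 + \sqrt{50}\right) = - 91 \left(-13 + 5 \sqrt{2}\right) = 1183 - 455 \sqrt{2}$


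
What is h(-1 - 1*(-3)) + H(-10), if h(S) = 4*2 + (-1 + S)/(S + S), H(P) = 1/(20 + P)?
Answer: 167/20 ≈ 8.3500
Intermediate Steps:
h(S) = 8 + (-1 + S)/(2*S) (h(S) = 8 + (-1 + S)/((2*S)) = 8 + (-1 + S)*(1/(2*S)) = 8 + (-1 + S)/(2*S))
h(-1 - 1*(-3)) + H(-10) = (-1 + 17*(-1 - 1*(-3)))/(2*(-1 - 1*(-3))) + 1/(20 - 10) = (-1 + 17*(-1 + 3))/(2*(-1 + 3)) + 1/10 = (1/2)*(-1 + 17*2)/2 + 1/10 = (1/2)*(1/2)*(-1 + 34) + 1/10 = (1/2)*(1/2)*33 + 1/10 = 33/4 + 1/10 = 167/20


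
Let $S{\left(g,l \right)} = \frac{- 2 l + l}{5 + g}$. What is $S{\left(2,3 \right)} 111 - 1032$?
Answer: $- \frac{7557}{7} \approx -1079.6$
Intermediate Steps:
$S{\left(g,l \right)} = - \frac{l}{5 + g}$ ($S{\left(g,l \right)} = \frac{\left(-1\right) l}{5 + g} = - \frac{l}{5 + g}$)
$S{\left(2,3 \right)} 111 - 1032 = \left(-1\right) 3 \frac{1}{5 + 2} \cdot 111 - 1032 = \left(-1\right) 3 \cdot \frac{1}{7} \cdot 111 - 1032 = \left(- \frac{3}{7}\right) 111 - 1032 = - \frac{333}{7} - 1032 = - \frac{7557}{7}$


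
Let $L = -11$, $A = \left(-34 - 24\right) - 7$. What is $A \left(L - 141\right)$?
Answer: $9880$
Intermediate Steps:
$A = -65$ ($A = -58 - 7 = -65$)
$A \left(L - 141\right) = - 65 \left(-11 - 141\right) = \left(-65\right) \left(-152\right) = 9880$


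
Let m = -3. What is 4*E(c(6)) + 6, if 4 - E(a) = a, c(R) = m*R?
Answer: 94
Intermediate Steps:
c(R) = -3*R
E(a) = 4 - a
4*E(c(6)) + 6 = 4*(4 - (-3)*6) + 6 = 4*(4 - 1*(-18)) + 6 = 4*(4 + 18) + 6 = 4*22 + 6 = 88 + 6 = 94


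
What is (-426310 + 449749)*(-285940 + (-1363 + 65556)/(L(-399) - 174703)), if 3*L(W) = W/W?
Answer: -270204132280497/40316 ≈ -6.7022e+9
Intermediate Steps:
L(W) = 1/3 (L(W) = (W/W)/3 = (1/3)*1 = 1/3)
(-426310 + 449749)*(-285940 + (-1363 + 65556)/(L(-399) - 174703)) = (-426310 + 449749)*(-285940 + (-1363 + 65556)/(1/3 - 174703)) = 23439*(-285940 + 64193/(-524108/3)) = 23439*(-285940 + 64193*(-3/524108)) = 23439*(-285940 - 192579/524108) = 23439*(-149863634099/524108) = -270204132280497/40316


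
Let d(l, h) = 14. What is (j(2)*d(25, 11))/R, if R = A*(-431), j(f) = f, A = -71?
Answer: 28/30601 ≈ 0.00091500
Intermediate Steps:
R = 30601 (R = -71*(-431) = 30601)
(j(2)*d(25, 11))/R = (2*14)/30601 = 28*(1/30601) = 28/30601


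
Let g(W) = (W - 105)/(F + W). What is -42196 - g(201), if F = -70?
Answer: -5527772/131 ≈ -42197.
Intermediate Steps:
g(W) = (-105 + W)/(-70 + W) (g(W) = (W - 105)/(-70 + W) = (-105 + W)/(-70 + W))
-42196 - g(201) = -42196 - (-105 + 201)/(-70 + 201) = -42196 - 96/131 = -5527772/131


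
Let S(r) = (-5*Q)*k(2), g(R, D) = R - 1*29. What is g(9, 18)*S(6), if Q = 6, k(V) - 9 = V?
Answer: 6600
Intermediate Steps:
k(V) = 9 + V
g(R, D) = -29 + R (g(R, D) = R - 29 = -29 + R)
S(r) = -330 (S(r) = (-5*6)*(9 + 2) = -30*11 = -330)
g(9, 18)*S(6) = (-29 + 9)*(-330) = -20*(-330) = 6600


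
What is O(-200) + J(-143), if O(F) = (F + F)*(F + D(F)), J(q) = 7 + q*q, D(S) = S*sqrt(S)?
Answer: 100456 + 800000*I*sqrt(2) ≈ 1.0046e+5 + 1.1314e+6*I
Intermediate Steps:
D(S) = S**(3/2)
J(q) = 7 + q**2
O(F) = 2*F*(F + F**(3/2)) (O(F) = (F + F)*(F + F**(3/2)) = (2*F)*(F + F**(3/2)) = 2*F*(F + F**(3/2)))
O(-200) + J(-143) = 2*(-200)*(-200 + (-200)**(3/2)) + (7 + (-143)**2) = 2*(-200)*(-200 - 2000*I*sqrt(2)) + (7 + 20449) = (80000 + 800000*I*sqrt(2)) + 20456 = 100456 + 800000*I*sqrt(2)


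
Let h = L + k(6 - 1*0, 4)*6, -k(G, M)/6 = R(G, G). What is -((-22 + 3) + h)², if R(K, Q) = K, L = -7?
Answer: -58564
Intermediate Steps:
k(G, M) = -6*G
h = -223 (h = -7 - 6*(6 - 1*0)*6 = -7 - 6*(6 + 0)*6 = -7 - 6*6*6 = -7 - 36*6 = -7 - 216 = -223)
-((-22 + 3) + h)² = -((-22 + 3) - 223)² = -(-19 - 223)² = -1*(-242)² = -1*58564 = -58564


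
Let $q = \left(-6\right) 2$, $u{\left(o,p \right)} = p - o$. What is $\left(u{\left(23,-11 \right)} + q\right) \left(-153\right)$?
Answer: $7038$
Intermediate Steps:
$q = -12$
$\left(u{\left(23,-11 \right)} + q\right) \left(-153\right) = \left(\left(-11 - 23\right) - 12\right) \left(-153\right) = \left(-34 - 12\right) \left(-153\right) = \left(-46\right) \left(-153\right) = 7038$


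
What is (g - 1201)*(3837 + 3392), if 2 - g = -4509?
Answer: 23927990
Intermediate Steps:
g = 4511 (g = 2 - 1*(-4509) = 2 + 4509 = 4511)
(g - 1201)*(3837 + 3392) = (4511 - 1201)*(3837 + 3392) = 3310*7229 = 23927990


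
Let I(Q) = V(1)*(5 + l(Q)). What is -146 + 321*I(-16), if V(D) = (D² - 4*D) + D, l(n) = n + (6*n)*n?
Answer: -979196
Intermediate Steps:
l(n) = n + 6*n²
V(D) = D² - 3*D
I(Q) = -10 - 2*Q*(1 + 6*Q) (I(Q) = (1*(-3 + 1))*(5 + Q*(1 + 6*Q)) = (1*(-2))*(5 + Q*(1 + 6*Q)) = -2*(5 + Q*(1 + 6*Q)) = -10 - 2*Q*(1 + 6*Q))
-146 + 321*I(-16) = -146 + 321*(-10 - 2*(-16)*(1 + 6*(-16))) = -146 + 321*(-10 - 2*(-16)*(1 - 96)) = -146 + 321*(-10 - 2*(-16)*(-95)) = -146 + 321*(-10 - 3040) = -146 + 321*(-3050) = -146 - 979050 = -979196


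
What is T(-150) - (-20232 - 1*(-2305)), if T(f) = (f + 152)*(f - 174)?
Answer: 17279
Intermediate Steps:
T(f) = (-174 + f)*(152 + f) (T(f) = (152 + f)*(-174 + f) = (-174 + f)*(152 + f))
T(-150) - (-20232 - 1*(-2305)) = (-26448 + (-150)**2 - 22*(-150)) - (-20232 - 1*(-2305)) = (-26448 + 22500 + 3300) - (-20232 + 2305) = -648 - 1*(-17927) = -648 + 17927 = 17279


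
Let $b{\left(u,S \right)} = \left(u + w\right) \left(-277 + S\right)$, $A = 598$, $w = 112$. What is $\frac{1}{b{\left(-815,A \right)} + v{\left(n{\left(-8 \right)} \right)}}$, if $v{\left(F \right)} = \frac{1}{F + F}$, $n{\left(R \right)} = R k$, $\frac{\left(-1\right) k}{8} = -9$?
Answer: $- \frac{1152}{259963777} \approx -4.4314 \cdot 10^{-6}$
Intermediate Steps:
$k = 72$ ($k = \left(-8\right) \left(-9\right) = 72$)
$b{\left(u,S \right)} = \left(-277 + S\right) \left(112 + u\right)$ ($b{\left(u,S \right)} = \left(u + 112\right) \left(-277 + S\right) = \left(112 + u\right) \left(-277 + S\right) = \left(-277 + S\right) \left(112 + u\right)$)
$n{\left(R \right)} = 72 R$ ($n{\left(R \right)} = R 72 = 72 R$)
$v{\left(F \right)} = \frac{1}{2 F}$
$\frac{1}{b{\left(-815,A \right)} + v{\left(n{\left(-8 \right)} \right)}} = \frac{1}{\left(-31024 - -225755 + 112 \cdot 598 + 598 \left(-815\right)\right) + \frac{1}{2 \cdot 72 \left(-8\right)}} = \frac{1}{\left(-31024 + 225755 + 66976 - 487370\right) + \frac{1}{2 \left(-576\right)}} = \frac{1}{-225663 + \frac{1}{2} \left(- \frac{1}{576}\right)} = \frac{1}{-225663 - \frac{1}{1152}} = \frac{1}{- \frac{259963777}{1152}} = - \frac{1152}{259963777}$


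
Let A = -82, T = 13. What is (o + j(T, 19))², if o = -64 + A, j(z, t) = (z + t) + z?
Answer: 10201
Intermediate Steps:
j(z, t) = t + 2*z (j(z, t) = (t + z) + z = t + 2*z)
o = -146 (o = -64 - 82 = -146)
(o + j(T, 19))² = (-146 + (19 + 2*13))² = (-146 + (19 + 26))² = (-146 + 45)² = (-101)² = 10201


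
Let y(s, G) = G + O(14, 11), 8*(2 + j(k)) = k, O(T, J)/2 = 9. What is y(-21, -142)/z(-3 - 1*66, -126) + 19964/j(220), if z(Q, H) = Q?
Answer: 920452/1173 ≈ 784.70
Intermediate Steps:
O(T, J) = 18 (O(T, J) = 2*9 = 18)
j(k) = -2 + k/8
y(s, G) = 18 + G (y(s, G) = G + 18 = 18 + G)
y(-21, -142)/z(-3 - 1*66, -126) + 19964/j(220) = (18 - 142)/(-3 - 1*66) + 19964/(-2 + (⅛)*220) = -124/(-3 - 66) + 19964/(-2 + 55/2) = -124/(-69) + 19964/(51/2) = -124*(-1/69) + 19964*(2/51) = 124/69 + 39928/51 = 920452/1173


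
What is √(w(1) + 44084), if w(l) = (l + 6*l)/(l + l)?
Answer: 5*√7054/2 ≈ 209.97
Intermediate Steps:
w(l) = 7/2 (w(l) = (7*l)/((2*l)) = (7*l)*(1/(2*l)) = 7/2)
√(w(1) + 44084) = √(7/2 + 44084) = √(88175/2) = 5*√7054/2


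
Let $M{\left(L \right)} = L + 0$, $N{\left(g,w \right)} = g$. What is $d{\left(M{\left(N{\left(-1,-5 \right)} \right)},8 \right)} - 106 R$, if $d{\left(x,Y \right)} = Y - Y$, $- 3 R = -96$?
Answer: $-3392$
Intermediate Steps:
$R = 32$ ($R = \left(- \frac{1}{3}\right) \left(-96\right) = 32$)
$M{\left(L \right)} = L$
$d{\left(x,Y \right)} = 0$
$d{\left(M{\left(N{\left(-1,-5 \right)} \right)},8 \right)} - 106 R = 0 - 3392 = -3392$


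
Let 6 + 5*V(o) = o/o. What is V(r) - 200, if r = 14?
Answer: -201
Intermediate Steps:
V(o) = -1 (V(o) = -6/5 + (o/o)/5 = -6/5 + (⅕)*1 = -6/5 + ⅕ = -1)
V(r) - 200 = -1 - 200 = -201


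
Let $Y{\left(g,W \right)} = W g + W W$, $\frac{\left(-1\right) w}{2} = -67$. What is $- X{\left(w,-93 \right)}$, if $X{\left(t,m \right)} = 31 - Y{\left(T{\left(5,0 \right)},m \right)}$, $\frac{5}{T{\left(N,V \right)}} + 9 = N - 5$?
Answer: $\frac{26009}{3} \approx 8669.7$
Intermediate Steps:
$w = 134$ ($w = \left(-2\right) \left(-67\right) = 134$)
$T{\left(N,V \right)} = \frac{5}{-14 + N}$ ($T{\left(N,V \right)} = \frac{5}{-9 + \left(N - 5\right)} = \frac{5}{-9 + \left(-5 + N\right)} = \frac{5}{-14 + N}$)
$Y{\left(g,W \right)} = W^{2} + W g$ ($Y{\left(g,W \right)} = W g + W^{2} = W^{2} + W g$)
$X{\left(t,m \right)} = 31 - m \left(- \frac{5}{9} + m\right)$ ($X{\left(t,m \right)} = 31 - m \left(m + \frac{5}{-14 + 5}\right) = 31 - m \left(m + \frac{5}{-9}\right) = 31 - m \left(m + 5 \left(- \frac{1}{9}\right)\right) = 31 - m \left(m - \frac{5}{9}\right) = 31 - m \left(- \frac{5}{9} + m\right)$)
$- X{\left(w,-93 \right)} = - (31 - - \frac{31 \left(-5 + 9 \left(-93\right)\right)}{3}) = - (31 - - \frac{31 \left(-5 - 837\right)}{3}) = - (31 - \left(- \frac{31}{3}\right) \left(-842\right)) = - (31 - \frac{26102}{3}) = \left(-1\right) \left(- \frac{26009}{3}\right) = \frac{26009}{3}$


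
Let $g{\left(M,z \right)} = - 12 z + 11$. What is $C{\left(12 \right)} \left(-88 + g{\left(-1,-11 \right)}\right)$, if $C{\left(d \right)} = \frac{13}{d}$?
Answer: $\frac{715}{12} \approx 59.583$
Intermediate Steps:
$g{\left(M,z \right)} = 11 - 12 z$
$C{\left(12 \right)} \left(-88 + g{\left(-1,-11 \right)}\right) = \frac{13}{12} \left(-88 + \left(11 - -132\right)\right) = 13 \cdot \frac{1}{12} \left(-88 + \left(11 + 132\right)\right) = \frac{13 \left(-88 + 143\right)}{12} = \frac{13}{12} \cdot 55 = \frac{715}{12}$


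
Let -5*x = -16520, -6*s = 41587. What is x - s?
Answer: 61411/6 ≈ 10235.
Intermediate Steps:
s = -41587/6 (s = -⅙*41587 = -41587/6 ≈ -6931.2)
x = 3304 (x = -⅕*(-16520) = 3304)
x - s = 3304 - 1*(-41587/6) = 3304 + 41587/6 = 61411/6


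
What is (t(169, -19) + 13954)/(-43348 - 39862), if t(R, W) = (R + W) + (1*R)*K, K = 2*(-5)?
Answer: -6207/41605 ≈ -0.14919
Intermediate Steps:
K = -10
t(R, W) = W - 9*R (t(R, W) = (R + W) + (1*R)*(-10) = (R + W) + R*(-10) = (R + W) - 10*R = W - 9*R)
(t(169, -19) + 13954)/(-43348 - 39862) = ((-19 - 9*169) + 13954)/(-43348 - 39862) = ((-19 - 1521) + 13954)/(-83210) = (-1540 + 13954)*(-1/83210) = 12414*(-1/83210) = -6207/41605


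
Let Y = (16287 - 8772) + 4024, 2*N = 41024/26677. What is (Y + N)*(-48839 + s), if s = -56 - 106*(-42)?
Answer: -1954516888835/3811 ≈ -5.1286e+8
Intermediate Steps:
N = 20512/26677 (N = (41024/26677)/2 = (41024*(1/26677))/2 = (½)*(41024/26677) = 20512/26677 ≈ 0.76890)
Y = 11539 (Y = 7515 + 4024 = 11539)
s = 4396 (s = -56 + 4452 = 4396)
(Y + N)*(-48839 + s) = (11539 + 20512/26677)*(-48839 + 4396) = (307846415/26677)*(-44443) = -1954516888835/3811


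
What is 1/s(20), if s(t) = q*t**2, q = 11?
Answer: 1/4400 ≈ 0.00022727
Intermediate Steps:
s(t) = 11*t**2
1/s(20) = 1/(11*20**2) = 1/(11*400) = 1/4400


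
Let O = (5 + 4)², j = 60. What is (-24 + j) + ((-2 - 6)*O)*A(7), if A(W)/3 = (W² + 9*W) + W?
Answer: -231300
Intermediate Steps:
A(W) = 3*W² + 30*W (A(W) = 3*((W² + 9*W) + W) = 3*(W² + 10*W) = 3*W² + 30*W)
O = 81 (O = 9² = 81)
(-24 + j) + ((-2 - 6)*O)*A(7) = (-24 + 60) + ((-2 - 6)*81)*(3*7*(10 + 7)) = 36 + (-8*81)*(3*7*17) = 36 - 648*357 = 36 - 231336 = -231300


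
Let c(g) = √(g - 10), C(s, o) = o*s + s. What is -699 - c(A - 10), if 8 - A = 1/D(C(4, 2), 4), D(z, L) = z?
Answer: -699 - I*√435/6 ≈ -699.0 - 3.4761*I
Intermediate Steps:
C(s, o) = s + o*s
A = 95/12 (A = 8 - 1/(4*(1 + 2)) = 8 - 1/(4*3) = 8 - 1/12 = 95/12 ≈ 7.9167)
c(g) = √(-10 + g)
-699 - c(A - 10) = -699 - √(-10 + (95/12 - 10)) = -699 - √(-10 - 25/12) = -699 - √(-145/12) = -699 - I*√435/6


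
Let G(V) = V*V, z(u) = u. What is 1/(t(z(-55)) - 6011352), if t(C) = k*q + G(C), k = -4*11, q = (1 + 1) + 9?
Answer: -1/6008811 ≈ -1.6642e-7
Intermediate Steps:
G(V) = V²
q = 11 (q = 2 + 9 = 11)
k = -44
t(C) = -484 + C² (t(C) = -44*11 + C² = -484 + C²)
1/(t(z(-55)) - 6011352) = 1/((-484 + (-55)²) - 6011352) = 1/((-484 + 3025) - 6011352) = 1/(2541 - 6011352) = 1/(-6008811) = -1/6008811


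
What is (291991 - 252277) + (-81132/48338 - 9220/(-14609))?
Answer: 14022044762080/353084921 ≈ 39713.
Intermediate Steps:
(291991 - 252277) + (-81132/48338 - 9220/(-14609)) = 39714 + (-81132*1/48338 - 9220*(-1/14609)) = 39714 + (-40566/24169 + 9220/14609) = 39714 - 369790514/353084921 = 14022044762080/353084921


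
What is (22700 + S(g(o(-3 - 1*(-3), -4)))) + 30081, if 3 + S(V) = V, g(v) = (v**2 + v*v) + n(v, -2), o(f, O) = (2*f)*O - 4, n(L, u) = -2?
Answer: 52808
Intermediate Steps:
o(f, O) = -4 + 2*O*f (o(f, O) = 2*O*f - 4 = -4 + 2*O*f)
g(v) = -2 + 2*v**2 (g(v) = (v**2 + v*v) - 2 = (v**2 + v**2) - 2 = 2*v**2 - 2 = -2 + 2*v**2)
S(V) = -3 + V
(22700 + S(g(o(-3 - 1*(-3), -4)))) + 30081 = (22700 + (-3 + (-2 + 2*(-4 + 2*(-4)*(-3 - 1*(-3)))**2))) + 30081 = (22700 + (-3 + (-2 + 2*(-4 + 2*(-4)*(-3 + 3))**2))) + 30081 = (22700 + (-3 + (-2 + 2*(-4 + 2*(-4)*0)**2))) + 30081 = (22700 + (-3 + (-2 + 2*(-4 + 0)**2))) + 30081 = (22700 + (-3 + (-2 + 2*(-4)**2))) + 30081 = (22700 + (-3 + (-2 + 2*16))) + 30081 = (22700 + (-3 + (-2 + 32))) + 30081 = (22700 + (-3 + 30)) + 30081 = (22700 + 27) + 30081 = 22727 + 30081 = 52808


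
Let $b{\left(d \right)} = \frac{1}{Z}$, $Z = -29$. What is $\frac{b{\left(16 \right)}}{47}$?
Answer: $- \frac{1}{1363} \approx -0.00073368$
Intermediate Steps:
$b{\left(d \right)} = - \frac{1}{29}$ ($b{\left(d \right)} = \frac{1}{-29} = - \frac{1}{29}$)
$\frac{b{\left(16 \right)}}{47} = - \frac{1}{29 \cdot 47} = \left(- \frac{1}{29}\right) \frac{1}{47} = - \frac{1}{1363}$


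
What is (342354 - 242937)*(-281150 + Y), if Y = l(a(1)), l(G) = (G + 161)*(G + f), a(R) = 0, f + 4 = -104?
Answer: -29679752346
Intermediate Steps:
f = -108 (f = -4 - 104 = -108)
l(G) = (-108 + G)*(161 + G) (l(G) = (G + 161)*(G - 108) = (161 + G)*(-108 + G) = (-108 + G)*(161 + G))
Y = -17388 (Y = -17388 + 0**2 + 53*0 = -17388 + 0 + 0 = -17388)
(342354 - 242937)*(-281150 + Y) = (342354 - 242937)*(-281150 - 17388) = 99417*(-298538) = -29679752346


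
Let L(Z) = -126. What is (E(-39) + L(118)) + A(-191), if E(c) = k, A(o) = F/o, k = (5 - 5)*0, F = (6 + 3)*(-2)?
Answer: -24048/191 ≈ -125.91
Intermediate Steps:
F = -18 (F = 9*(-2) = -18)
k = 0 (k = 0*0 = 0)
A(o) = -18/o
E(c) = 0
(E(-39) + L(118)) + A(-191) = (0 - 126) - 18/(-191) = -126 - 18*(-1/191) = -126 + 18/191 = -24048/191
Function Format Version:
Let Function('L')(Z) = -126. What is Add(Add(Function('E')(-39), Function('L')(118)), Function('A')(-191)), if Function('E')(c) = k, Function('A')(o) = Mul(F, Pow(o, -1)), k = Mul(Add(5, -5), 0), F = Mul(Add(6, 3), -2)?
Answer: Rational(-24048, 191) ≈ -125.91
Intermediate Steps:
F = -18 (F = Mul(9, -2) = -18)
k = 0 (k = Mul(0, 0) = 0)
Function('A')(o) = Mul(-18, Pow(o, -1))
Function('E')(c) = 0
Add(Add(Function('E')(-39), Function('L')(118)), Function('A')(-191)) = Add(Add(0, -126), Mul(-18, Pow(-191, -1))) = Add(-126, Mul(-18, Rational(-1, 191))) = Add(-126, Rational(18, 191)) = Rational(-24048, 191)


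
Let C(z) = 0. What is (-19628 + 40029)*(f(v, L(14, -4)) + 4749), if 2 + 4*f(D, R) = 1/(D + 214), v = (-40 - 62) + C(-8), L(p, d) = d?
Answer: 43399638929/448 ≈ 9.6874e+7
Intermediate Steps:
v = -102 (v = (-40 - 62) + 0 = -102 + 0 = -102)
f(D, R) = -½ + 1/(4*(214 + D)) (f(D, R) = -½ + 1/(4*(D + 214)) = -½ + 1/(4*(214 + D)))
(-19628 + 40029)*(f(v, L(14, -4)) + 4749) = (-19628 + 40029)*((-427 - 2*(-102))/(4*(214 - 102)) + 4749) = 20401*((¼)*(-427 + 204)/112 + 4749) = 20401*((¼)*(1/112)*(-223) + 4749) = 20401*(-223/448 + 4749) = 20401*(2127329/448) = 43399638929/448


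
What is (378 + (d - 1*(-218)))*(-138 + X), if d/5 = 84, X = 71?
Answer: -68072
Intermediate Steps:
d = 420 (d = 5*84 = 420)
(378 + (d - 1*(-218)))*(-138 + X) = (378 + (420 - 1*(-218)))*(-138 + 71) = (378 + (420 + 218))*(-67) = (378 + 638)*(-67) = 1016*(-67) = -68072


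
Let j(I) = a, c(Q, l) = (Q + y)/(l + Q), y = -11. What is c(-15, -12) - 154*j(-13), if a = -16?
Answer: 66554/27 ≈ 2465.0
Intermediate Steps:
c(Q, l) = (-11 + Q)/(Q + l) (c(Q, l) = (Q - 11)/(l + Q) = (-11 + Q)/(Q + l))
j(I) = -16
c(-15, -12) - 154*j(-13) = (-11 - 15)/(-15 - 12) - 154*(-16) = -26/(-27) + 2464 = -1/27*(-26) + 2464 = 26/27 + 2464 = 66554/27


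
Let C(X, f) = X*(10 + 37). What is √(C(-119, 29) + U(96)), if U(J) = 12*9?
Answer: I*√5485 ≈ 74.061*I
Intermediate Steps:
C(X, f) = 47*X (C(X, f) = X*47 = 47*X)
U(J) = 108
√(C(-119, 29) + U(96)) = √(47*(-119) + 108) = √(-5593 + 108) = √(-5485) = I*√5485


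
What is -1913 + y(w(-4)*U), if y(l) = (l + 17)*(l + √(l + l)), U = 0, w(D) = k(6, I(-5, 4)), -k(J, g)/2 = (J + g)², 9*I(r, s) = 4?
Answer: -1913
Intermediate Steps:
I(r, s) = 4/9 (I(r, s) = (⅑)*4 = 4/9)
k(J, g) = -2*(J + g)²
w(D) = -6728/81 (w(D) = -2*(6 + 4/9)² = -2*(58/9)² = -2*3364/81 = -6728/81)
y(l) = (17 + l)*(l + √2*√l) (y(l) = (17 + l)*(l + √(2*l)) = (17 + l)*(l + √2*√l))
-1913 + y(w(-4)*U) = -1913 + ((-6728/81*0)² + 17*(-6728/81*0) + √2*(-6728/81*0)^(3/2) + 17*√2*√(-6728/81*0)) = -1913 + (0² + 17*0 + √2*0^(3/2) + 17*√2*√0) = -1913 + (0 + 0 + √2*0 + 17*√2*0) = -1913 + (0 + 0 + 0 + 0) = -1913 + 0 = -1913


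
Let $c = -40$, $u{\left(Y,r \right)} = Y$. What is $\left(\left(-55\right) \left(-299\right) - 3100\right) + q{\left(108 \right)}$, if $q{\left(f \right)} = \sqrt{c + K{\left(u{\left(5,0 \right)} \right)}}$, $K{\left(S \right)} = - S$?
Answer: $13345 + 3 i \sqrt{5} \approx 13345.0 + 6.7082 i$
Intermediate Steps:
$q{\left(f \right)} = 3 i \sqrt{5}$ ($q{\left(f \right)} = \sqrt{-40 - 5} = \sqrt{-45} = 3 i \sqrt{5}$)
$\left(\left(-55\right) \left(-299\right) - 3100\right) + q{\left(108 \right)} = \left(\left(-55\right) \left(-299\right) - 3100\right) + 3 i \sqrt{5} = \left(16445 - 3100\right) + 3 i \sqrt{5} = 13345 + 3 i \sqrt{5}$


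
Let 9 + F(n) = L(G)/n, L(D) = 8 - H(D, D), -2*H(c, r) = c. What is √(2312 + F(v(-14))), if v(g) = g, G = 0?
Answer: √112819/7 ≈ 47.984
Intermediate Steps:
H(c, r) = -c/2
L(D) = 8 + D/2 (L(D) = 8 - (-1)*D/2 = 8 + D/2)
F(n) = -9 + 8/n (F(n) = -9 + (8 + (½)*0)/n = -9 + (8 + 0)/n = -9 + 8/n)
√(2312 + F(v(-14))) = √(2312 + (-9 + 8/(-14))) = √(2312 + (-9 + 8*(-1/14))) = √(2312 + (-9 - 4/7)) = √(2312 - 67/7) = √(16117/7) = √112819/7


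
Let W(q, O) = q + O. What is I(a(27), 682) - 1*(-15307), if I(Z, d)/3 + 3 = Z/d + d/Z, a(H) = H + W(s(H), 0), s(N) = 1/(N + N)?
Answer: 275356074097/17910684 ≈ 15374.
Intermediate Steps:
s(N) = 1/(2*N)
W(q, O) = O + q
a(H) = H + 1/(2*H) (a(H) = H + (0 + 1/(2*H)) = H + 1/(2*H))
I(Z, d) = -9 + 3*Z/d + 3*d/Z (I(Z, d) = -9 + 3*(Z/d + d/Z) = -9 + (3*Z/d + 3*d/Z) = -9 + 3*Z/d + 3*d/Z)
I(a(27), 682) - 1*(-15307) = (-9 + 3*(27 + (1/2)/27)/682 + 3*682/(27 + (1/2)/27)) - 1*(-15307) = (-9 + 3*(27 + (1/2)*(1/27))*(1/682) + 3*682/(27 + (1/2)*(1/27))) + 15307 = (-9 + 3*(27 + 1/54)*(1/682) + 3*682/(27 + 1/54)) + 15307 = (-9 + 3*(1459/54)*(1/682) + 3*682/(1459/54)) + 15307 = (-9 + 1459/12276 + 3*682*(54/1459)) + 15307 = (-9 + 1459/12276 + 110484/1459) + 15307 = 1197234109/17910684 + 15307 = 275356074097/17910684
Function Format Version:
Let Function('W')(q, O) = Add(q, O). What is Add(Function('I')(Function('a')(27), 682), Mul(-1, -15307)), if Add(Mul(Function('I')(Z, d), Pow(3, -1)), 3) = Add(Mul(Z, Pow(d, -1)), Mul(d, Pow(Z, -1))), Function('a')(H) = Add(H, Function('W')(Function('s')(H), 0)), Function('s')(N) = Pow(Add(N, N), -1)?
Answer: Rational(275356074097, 17910684) ≈ 15374.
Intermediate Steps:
Function('s')(N) = Mul(Rational(1, 2), Pow(N, -1)) (Function('s')(N) = Pow(Mul(2, N), -1) = Mul(Rational(1, 2), Pow(N, -1)))
Function('W')(q, O) = Add(O, q)
Function('a')(H) = Add(H, Mul(Rational(1, 2), Pow(H, -1))) (Function('a')(H) = Add(H, Add(0, Mul(Rational(1, 2), Pow(H, -1)))) = Add(H, Mul(Rational(1, 2), Pow(H, -1))))
Function('I')(Z, d) = Add(-9, Mul(3, Z, Pow(d, -1)), Mul(3, d, Pow(Z, -1))) (Function('I')(Z, d) = Add(-9, Mul(3, Add(Mul(Z, Pow(d, -1)), Mul(d, Pow(Z, -1))))) = Add(-9, Add(Mul(3, Z, Pow(d, -1)), Mul(3, d, Pow(Z, -1)))) = Add(-9, Mul(3, Z, Pow(d, -1)), Mul(3, d, Pow(Z, -1))))
Add(Function('I')(Function('a')(27), 682), Mul(-1, -15307)) = Add(Add(-9, Mul(3, Add(27, Mul(Rational(1, 2), Pow(27, -1))), Pow(682, -1)), Mul(3, 682, Pow(Add(27, Mul(Rational(1, 2), Pow(27, -1))), -1))), Mul(-1, -15307)) = Add(Add(-9, Mul(3, Add(27, Mul(Rational(1, 2), Rational(1, 27))), Rational(1, 682)), Mul(3, 682, Pow(Add(27, Mul(Rational(1, 2), Rational(1, 27))), -1))), 15307) = Add(Add(-9, Mul(3, Add(27, Rational(1, 54)), Rational(1, 682)), Mul(3, 682, Pow(Add(27, Rational(1, 54)), -1))), 15307) = Add(Add(-9, Mul(3, Rational(1459, 54), Rational(1, 682)), Mul(3, 682, Pow(Rational(1459, 54), -1))), 15307) = Add(Add(-9, Rational(1459, 12276), Mul(3, 682, Rational(54, 1459))), 15307) = Add(Add(-9, Rational(1459, 12276), Rational(110484, 1459)), 15307) = Add(Rational(1197234109, 17910684), 15307) = Rational(275356074097, 17910684)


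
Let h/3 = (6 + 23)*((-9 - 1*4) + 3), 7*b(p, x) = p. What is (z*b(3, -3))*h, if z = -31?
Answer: 80910/7 ≈ 11559.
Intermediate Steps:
b(p, x) = p/7
h = -870 (h = 3*((6 + 23)*((-9 - 1*4) + 3)) = 3*(29*((-9 - 4) + 3)) = 3*(29*(-13 + 3)) = 3*(29*(-10)) = 3*(-290) = -870)
(z*b(3, -3))*h = -31*3/7*(-870) = -93/7*(-870) = 80910/7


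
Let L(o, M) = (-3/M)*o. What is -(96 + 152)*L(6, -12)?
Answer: -372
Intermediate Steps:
L(o, M) = -3*o/M
-(96 + 152)*L(6, -12) = -(96 + 152)*(-3*6/(-12)) = -248*(-3*6*(-1/12)) = -248*3/2 = -1*372 = -372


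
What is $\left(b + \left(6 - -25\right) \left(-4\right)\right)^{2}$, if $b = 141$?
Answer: $289$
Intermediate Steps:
$\left(b + \left(6 - -25\right) \left(-4\right)\right)^{2} = \left(141 + \left(6 - -25\right) \left(-4\right)\right)^{2} = \left(141 + \left(6 + 25\right) \left(-4\right)\right)^{2} = \left(141 + 31 \left(-4\right)\right)^{2} = \left(141 - 124\right)^{2} = 17^{2} = 289$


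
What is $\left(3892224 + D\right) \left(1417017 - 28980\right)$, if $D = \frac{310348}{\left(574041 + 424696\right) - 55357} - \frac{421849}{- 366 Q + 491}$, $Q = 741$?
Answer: $\frac{22995709539743069442698}{4256451945} \approx 5.4026 \cdot 10^{12}$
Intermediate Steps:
$D = \frac{24098988422}{12769355835}$ ($D = \frac{310348}{\left(574041 + 424696\right) - 55357} - \frac{421849}{\left(-366\right) 741 + 491} = \frac{310348}{998737 - 55357} - \frac{421849}{-271206 + 491} = \frac{310348}{943380} - \frac{421849}{-270715} = 310348 \cdot \frac{1}{943380} - - \frac{421849}{270715} = \frac{77587}{235845} + \frac{421849}{270715} = \frac{24098988422}{12769355835} \approx 1.8873$)
$\left(3892224 + D\right) \left(1417017 - 28980\right) = \left(3892224 + \frac{24098988422}{12769355835}\right) \left(1417017 - 28980\right) = \frac{49701217344515462}{12769355835} \cdot 1388037 = \frac{22995709539743069442698}{4256451945}$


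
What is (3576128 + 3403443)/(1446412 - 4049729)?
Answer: -6979571/2603317 ≈ -2.6810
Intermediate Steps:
(3576128 + 3403443)/(1446412 - 4049729) = 6979571/(-2603317) = 6979571*(-1/2603317) = -6979571/2603317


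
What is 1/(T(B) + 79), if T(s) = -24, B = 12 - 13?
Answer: 1/55 ≈ 0.018182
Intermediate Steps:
B = -1
1/(T(B) + 79) = 1/(-24 + 79) = 1/55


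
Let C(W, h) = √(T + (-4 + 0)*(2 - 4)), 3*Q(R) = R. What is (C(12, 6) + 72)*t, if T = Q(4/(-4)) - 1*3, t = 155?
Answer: 11160 + 155*√42/3 ≈ 11495.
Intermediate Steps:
Q(R) = R/3
T = -10/3 (T = (4/(-4))/3 - 1*3 = (4*(-¼))/3 - 3 = (⅓)*(-1) - 3 = -⅓ - 3 = -10/3 ≈ -3.3333)
C(W, h) = √42/3 (C(W, h) = √(-10/3 + (-4 + 0)*(2 - 4)) = √(-10/3 - 4*(-2)) = √(-10/3 + 8) = √(14/3) = √42/3)
(C(12, 6) + 72)*t = (√42/3 + 72)*155 = (72 + √42/3)*155 = 11160 + 155*√42/3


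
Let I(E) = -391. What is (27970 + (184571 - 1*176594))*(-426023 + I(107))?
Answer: -15328304058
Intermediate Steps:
(27970 + (184571 - 1*176594))*(-426023 + I(107)) = (27970 + (184571 - 1*176594))*(-426023 - 391) = (27970 + (184571 - 176594))*(-426414) = (27970 + 7977)*(-426414) = 35947*(-426414) = -15328304058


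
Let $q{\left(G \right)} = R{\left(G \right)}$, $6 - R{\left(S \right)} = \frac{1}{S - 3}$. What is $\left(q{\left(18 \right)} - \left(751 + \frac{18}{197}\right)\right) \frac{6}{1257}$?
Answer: $- \frac{4403884}{1238145} \approx -3.5568$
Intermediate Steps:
$R{\left(S \right)} = 6 - \frac{1}{-3 + S}$ ($R{\left(S \right)} = 6 - \frac{1}{S - 3} = 6 - \frac{1}{-3 + S}$)
$q{\left(G \right)} = \frac{-19 + 6 G}{-3 + G}$
$\left(q{\left(18 \right)} - \left(751 + \frac{18}{197}\right)\right) \frac{6}{1257} = \left(\frac{-19 + 6 \cdot 18}{-3 + 18} - \left(751 + \frac{18}{197}\right)\right) \frac{6}{1257} = \left(\frac{-19 + 108}{15} - \left(751 + 18 \cdot \frac{1}{197}\right)\right) 6 \cdot \frac{1}{1257} = \left(\frac{1}{15} \cdot 89 - \frac{147965}{197}\right) \frac{2}{419} = \left(\frac{89}{15} - \frac{147965}{197}\right) \frac{2}{419} = \left(- \frac{2201942}{2955}\right) \frac{2}{419} = - \frac{4403884}{1238145}$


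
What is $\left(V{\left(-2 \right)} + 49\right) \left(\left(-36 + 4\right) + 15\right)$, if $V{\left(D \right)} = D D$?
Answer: $-901$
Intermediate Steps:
$V{\left(D \right)} = D^{2}$
$\left(V{\left(-2 \right)} + 49\right) \left(\left(-36 + 4\right) + 15\right) = \left(\left(-2\right)^{2} + 49\right) \left(\left(-36 + 4\right) + 15\right) = \left(4 + 49\right) \left(-32 + 15\right) = 53 \left(-17\right) = -901$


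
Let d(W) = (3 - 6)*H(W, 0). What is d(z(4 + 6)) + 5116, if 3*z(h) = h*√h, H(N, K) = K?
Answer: 5116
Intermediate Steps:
z(h) = h^(3/2)/3 (z(h) = (h*√h)/3 = h^(3/2)/3)
d(W) = 0 (d(W) = (3 - 6)*0 = -3*0 = 0)
d(z(4 + 6)) + 5116 = 0 + 5116 = 5116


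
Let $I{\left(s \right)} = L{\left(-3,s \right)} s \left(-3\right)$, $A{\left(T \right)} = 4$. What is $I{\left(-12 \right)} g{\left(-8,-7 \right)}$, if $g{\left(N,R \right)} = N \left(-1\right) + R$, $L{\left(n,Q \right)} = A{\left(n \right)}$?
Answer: $144$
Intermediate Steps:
$L{\left(n,Q \right)} = 4$
$g{\left(N,R \right)} = R - N$ ($g{\left(N,R \right)} = - N + R = R - N$)
$I{\left(s \right)} = - 12 s$ ($I{\left(s \right)} = 4 s \left(-3\right) = - 12 s$)
$I{\left(-12 \right)} g{\left(-8,-7 \right)} = \left(-12\right) \left(-12\right) \left(-7 - -8\right) = 144 \left(-7 + 8\right) = 144 \cdot 1 = 144$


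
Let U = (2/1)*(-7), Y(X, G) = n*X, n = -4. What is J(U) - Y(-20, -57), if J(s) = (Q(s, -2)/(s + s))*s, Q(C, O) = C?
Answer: -87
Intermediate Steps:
Y(X, G) = -4*X
U = -14 (U = (2*1)*(-7) = 2*(-7) = -14)
J(s) = s/2 (J(s) = (s/(s + s))*s = (s/((2*s)))*s = ((1/(2*s))*s)*s = s/2)
J(U) - Y(-20, -57) = (1/2)*(-14) - (-4)*(-20) = -7 - 1*80 = -7 - 80 = -87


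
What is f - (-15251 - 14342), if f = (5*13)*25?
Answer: 31218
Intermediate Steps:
f = 1625 (f = 65*25 = 1625)
f - (-15251 - 14342) = 1625 - (-15251 - 14342) = 1625 - 1*(-29593) = 1625 + 29593 = 31218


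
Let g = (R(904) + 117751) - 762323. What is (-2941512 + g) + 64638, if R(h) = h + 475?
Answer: -3520067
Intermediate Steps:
R(h) = 475 + h
g = -643193 (g = ((475 + 904) + 117751) - 762323 = (1379 + 117751) - 762323 = 119130 - 762323 = -643193)
(-2941512 + g) + 64638 = (-2941512 - 643193) + 64638 = -3584705 + 64638 = -3520067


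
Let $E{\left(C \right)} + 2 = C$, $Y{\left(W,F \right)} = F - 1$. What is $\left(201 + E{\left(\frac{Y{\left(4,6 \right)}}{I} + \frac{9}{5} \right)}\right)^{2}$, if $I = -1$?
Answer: $\frac{958441}{25} \approx 38338.0$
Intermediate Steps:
$Y{\left(W,F \right)} = -1 + F$ ($Y{\left(W,F \right)} = F - 1 = -1 + F$)
$E{\left(C \right)} = -2 + C$
$\left(201 + E{\left(\frac{Y{\left(4,6 \right)}}{I} + \frac{9}{5} \right)}\right)^{2} = \left(201 + \left(-2 + \left(\frac{-1 + 6}{-1} + \frac{9}{5}\right)\right)\right)^{2} = \left(201 + \left(-2 + \left(5 \left(-1\right) + 9 \cdot \frac{1}{5}\right)\right)\right)^{2} = \left(201 + \left(-2 + \left(-5 + \frac{9}{5}\right)\right)\right)^{2} = \left(201 - \frac{26}{5}\right)^{2} = \left(\frac{979}{5}\right)^{2} = \frac{958441}{25}$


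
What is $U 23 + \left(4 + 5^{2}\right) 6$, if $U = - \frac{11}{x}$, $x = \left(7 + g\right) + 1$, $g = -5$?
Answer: $\frac{269}{3} \approx 89.667$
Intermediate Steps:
$x = 3$ ($x = \left(7 - 5\right) + 1 = 2 + 1 = 3$)
$U = - \frac{11}{3} \approx -3.6667$
$U 23 + \left(4 + 5^{2}\right) 6 = \left(- \frac{11}{3}\right) 23 + \left(4 + 5^{2}\right) 6 = - \frac{253}{3} + \left(4 + 25\right) 6 = - \frac{253}{3} + 29 \cdot 6 = - \frac{253}{3} + 174 = \frac{269}{3}$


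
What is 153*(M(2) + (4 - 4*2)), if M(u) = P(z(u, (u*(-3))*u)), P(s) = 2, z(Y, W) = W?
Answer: -306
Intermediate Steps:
M(u) = 2
153*(M(2) + (4 - 4*2)) = 153*(2 + (4 - 4*2)) = 153*(2 + (4 - 8)) = 153*(2 - 4) = 153*(-2) = -306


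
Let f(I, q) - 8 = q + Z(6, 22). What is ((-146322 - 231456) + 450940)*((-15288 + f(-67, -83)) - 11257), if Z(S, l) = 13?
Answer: -1946621334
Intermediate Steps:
f(I, q) = 21 + q (f(I, q) = 8 + (q + 13) = 8 + (13 + q) = 21 + q)
((-146322 - 231456) + 450940)*((-15288 + f(-67, -83)) - 11257) = ((-146322 - 231456) + 450940)*((-15288 + (21 - 83)) - 11257) = (-377778 + 450940)*((-15288 - 62) - 11257) = 73162*(-15350 - 11257) = 73162*(-26607) = -1946621334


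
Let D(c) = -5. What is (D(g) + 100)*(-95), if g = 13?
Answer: -9025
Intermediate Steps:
(D(g) + 100)*(-95) = (-5 + 100)*(-95) = 95*(-95) = -9025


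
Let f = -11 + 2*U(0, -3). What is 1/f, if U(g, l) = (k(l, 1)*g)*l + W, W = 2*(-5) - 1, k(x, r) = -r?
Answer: -1/33 ≈ -0.030303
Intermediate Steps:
W = -11 (W = -10 - 1 = -11)
U(g, l) = -11 - g*l (U(g, l) = ((-1*1)*g)*l - 11 = (-g)*l - 11 = -g*l - 11 = -11 - g*l)
f = -33 (f = -11 + 2*(-11 - 1*0*(-3)) = -11 + 2*(-11 + 0) = -11 + 2*(-11) = -11 - 22 = -33)
1/f = 1/(-33) = -1/33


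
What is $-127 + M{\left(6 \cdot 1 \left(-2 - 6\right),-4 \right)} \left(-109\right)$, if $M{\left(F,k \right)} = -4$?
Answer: $309$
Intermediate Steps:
$-127 + M{\left(6 \cdot 1 \left(-2 - 6\right),-4 \right)} \left(-109\right) = -127 - -436 = -127 + 436 = 309$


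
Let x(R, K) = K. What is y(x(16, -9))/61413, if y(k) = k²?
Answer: 27/20471 ≈ 0.0013189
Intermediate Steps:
y(x(16, -9))/61413 = (-9)²/61413 = 81*(1/61413) = 27/20471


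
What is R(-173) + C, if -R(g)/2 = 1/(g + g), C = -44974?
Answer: -7780501/173 ≈ -44974.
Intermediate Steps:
R(g) = -1/g (R(g) = -2/(g + g) = -2*1/(2*g) = -1/g)
R(-173) + C = -1/(-173) - 44974 = -1*(-1/173) - 44974 = 1/173 - 44974 = -7780501/173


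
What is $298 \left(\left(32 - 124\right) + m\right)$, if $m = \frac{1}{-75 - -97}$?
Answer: $- \frac{301427}{11} \approx -27402.0$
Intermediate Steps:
$m = \frac{1}{22}$ ($m = \frac{1}{-75 + 97} = \frac{1}{22} \approx 0.045455$)
$298 \left(\left(32 - 124\right) + m\right) = 298 \left(\left(32 - 124\right) + \frac{1}{22}\right) = 298 \left(-92 + \frac{1}{22}\right) = 298 \left(- \frac{2023}{22}\right) = - \frac{301427}{11}$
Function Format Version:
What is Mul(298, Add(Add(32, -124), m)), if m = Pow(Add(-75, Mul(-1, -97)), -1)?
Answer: Rational(-301427, 11) ≈ -27402.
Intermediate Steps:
m = Rational(1, 22) (m = Pow(Add(-75, 97), -1) = Pow(22, -1) = Rational(1, 22) ≈ 0.045455)
Mul(298, Add(Add(32, -124), m)) = Mul(298, Add(Add(32, -124), Rational(1, 22))) = Mul(298, Add(-92, Rational(1, 22))) = Mul(298, Rational(-2023, 22)) = Rational(-301427, 11)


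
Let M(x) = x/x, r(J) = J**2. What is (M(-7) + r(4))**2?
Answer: 289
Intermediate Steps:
M(x) = 1
(M(-7) + r(4))**2 = (1 + 4**2)**2 = (1 + 16)**2 = 17**2 = 289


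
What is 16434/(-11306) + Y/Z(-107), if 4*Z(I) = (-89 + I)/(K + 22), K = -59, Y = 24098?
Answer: 5039959145/276997 ≈ 18195.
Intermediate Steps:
Z(I) = 89/148 - I/148 (Z(I) = ((-89 + I)/(-59 + 22))/4 = ((-89 + I)/(-37))/4 = ((-89 + I)*(-1/37))/4 = (89/37 - I/37)/4 = 89/148 - I/148)
16434/(-11306) + Y/Z(-107) = 16434/(-11306) + 24098/(89/148 - 1/148*(-107)) = 16434*(-1/11306) + 24098/(89/148 + 107/148) = -8217/5653 + 24098/(49/37) = -8217/5653 + 24098*(37/49) = -8217/5653 + 891626/49 = 5039959145/276997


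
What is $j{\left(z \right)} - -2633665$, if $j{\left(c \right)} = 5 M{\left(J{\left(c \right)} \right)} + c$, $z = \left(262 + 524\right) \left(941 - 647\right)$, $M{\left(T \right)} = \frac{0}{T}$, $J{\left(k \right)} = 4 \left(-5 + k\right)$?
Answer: $2864749$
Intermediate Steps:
$J{\left(k \right)} = -20 + 4 k$
$M{\left(T \right)} = 0$
$z = 231084$ ($z = 786 \cdot 294 = 231084$)
$j{\left(c \right)} = c$ ($j{\left(c \right)} = 5 \cdot 0 + c = 0 + c = c$)
$j{\left(z \right)} - -2633665 = 231084 - -2633665 = 231084 + 2633665 = 2864749$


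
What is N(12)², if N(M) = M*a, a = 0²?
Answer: 0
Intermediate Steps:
a = 0
N(M) = 0 (N(M) = M*0 = 0)
N(12)² = 0² = 0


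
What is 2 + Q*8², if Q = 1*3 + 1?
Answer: 258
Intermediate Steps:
Q = 4 (Q = 3 + 1 = 4)
2 + Q*8² = 2 + 4*8² = 2 + 4*64 = 2 + 256 = 258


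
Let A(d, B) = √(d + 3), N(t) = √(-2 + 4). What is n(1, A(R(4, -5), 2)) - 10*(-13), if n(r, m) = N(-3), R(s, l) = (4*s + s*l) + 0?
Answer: 130 + √2 ≈ 131.41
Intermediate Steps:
R(s, l) = 4*s + l*s (R(s, l) = (4*s + l*s) + 0 = 4*s + l*s)
N(t) = √2
A(d, B) = √(3 + d)
n(r, m) = √2
n(1, A(R(4, -5), 2)) - 10*(-13) = √2 - 10*(-13) = √2 - 1*(-130) = √2 + 130 = 130 + √2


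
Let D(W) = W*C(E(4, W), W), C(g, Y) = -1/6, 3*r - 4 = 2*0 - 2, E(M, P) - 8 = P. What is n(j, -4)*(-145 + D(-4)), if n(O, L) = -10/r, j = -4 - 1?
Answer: 2165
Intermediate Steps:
j = -5
E(M, P) = 8 + P
r = ⅔ (r = 4/3 + (2*0 - 2)/3 = 4/3 + (0 - 2)/3 = 4/3 + (⅓)*(-2) = 4/3 - ⅔ = ⅔ ≈ 0.66667)
C(g, Y) = -⅙ (C(g, Y) = -1*⅙ = -⅙)
D(W) = -W/6 (D(W) = W*(-⅙) = -W/6)
n(O, L) = -15 (n(O, L) = -10/⅔ = -10*3/2 = -15)
n(j, -4)*(-145 + D(-4)) = -15*(-145 - ⅙*(-4)) = -15*(-145 + ⅔) = -15*(-433/3) = 2165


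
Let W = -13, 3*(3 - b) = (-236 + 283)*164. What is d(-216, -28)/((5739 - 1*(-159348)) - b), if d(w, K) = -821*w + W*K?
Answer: 26655/25148 ≈ 1.0599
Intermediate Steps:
b = -7699/3 (b = 3 - (-236 + 283)*164/3 = 3 - 47*164/3 = 3 - 1/3*7708 = 3 - 7708/3 = -7699/3 ≈ -2566.3)
d(w, K) = -821*w - 13*K
d(-216, -28)/((5739 - 1*(-159348)) - b) = (-821*(-216) - 13*(-28))/((5739 - 1*(-159348)) - 1*(-7699/3)) = (177336 + 364)/((5739 + 159348) + 7699/3) = 177700/(165087 + 7699/3) = 177700/(502960/3) = 177700*(3/502960) = 26655/25148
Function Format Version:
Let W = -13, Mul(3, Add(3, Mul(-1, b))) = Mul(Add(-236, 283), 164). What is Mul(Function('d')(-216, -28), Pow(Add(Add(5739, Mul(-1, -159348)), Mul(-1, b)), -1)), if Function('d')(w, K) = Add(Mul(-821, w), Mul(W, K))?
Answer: Rational(26655, 25148) ≈ 1.0599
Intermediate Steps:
b = Rational(-7699, 3) (b = Add(3, Mul(Rational(-1, 3), Mul(Add(-236, 283), 164))) = Add(3, Mul(Rational(-1, 3), Mul(47, 164))) = Add(3, Mul(Rational(-1, 3), 7708)) = Add(3, Rational(-7708, 3)) = Rational(-7699, 3) ≈ -2566.3)
Function('d')(w, K) = Add(Mul(-821, w), Mul(-13, K))
Mul(Function('d')(-216, -28), Pow(Add(Add(5739, Mul(-1, -159348)), Mul(-1, b)), -1)) = Mul(Add(Mul(-821, -216), Mul(-13, -28)), Pow(Add(Add(5739, Mul(-1, -159348)), Mul(-1, Rational(-7699, 3))), -1)) = Mul(Add(177336, 364), Pow(Add(Add(5739, 159348), Rational(7699, 3)), -1)) = Mul(177700, Pow(Add(165087, Rational(7699, 3)), -1)) = Mul(177700, Pow(Rational(502960, 3), -1)) = Mul(177700, Rational(3, 502960)) = Rational(26655, 25148)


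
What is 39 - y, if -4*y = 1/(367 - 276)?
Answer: 14197/364 ≈ 39.003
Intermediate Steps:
y = -1/364 (y = -1/(4*(367 - 276)) = -¼/91 = -¼*1/91 = -1/364 ≈ -0.0027473)
39 - y = 39 - 1*(-1/364) = 39 + 1/364 = 14197/364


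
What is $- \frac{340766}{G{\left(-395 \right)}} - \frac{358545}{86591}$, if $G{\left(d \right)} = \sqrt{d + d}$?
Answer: $- \frac{358545}{86591} + \frac{170383 i \sqrt{790}}{395} \approx -4.1407 + 12124.0 i$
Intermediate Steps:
$G{\left(d \right)} = \sqrt{2} \sqrt{d}$ ($G{\left(d \right)} = \sqrt{2 d} = \sqrt{2} \sqrt{d}$)
$- \frac{340766}{G{\left(-395 \right)}} - \frac{358545}{86591} = - \frac{340766}{\sqrt{2} \sqrt{-395}} - \frac{358545}{86591} = - \frac{340766}{\sqrt{2} i \sqrt{395}} - \frac{358545}{86591} = - \frac{340766}{i \sqrt{790}} - \frac{358545}{86591} = - 340766 \left(- \frac{i \sqrt{790}}{790}\right) - \frac{358545}{86591} = \frac{170383 i \sqrt{790}}{395} - \frac{358545}{86591} = - \frac{358545}{86591} + \frac{170383 i \sqrt{790}}{395}$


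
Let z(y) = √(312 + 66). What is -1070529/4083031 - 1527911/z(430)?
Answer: -1070529/4083031 - 218273*√42/18 ≈ -78588.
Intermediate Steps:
z(y) = 3*√42 (z(y) = √378 = 3*√42)
-1070529/4083031 - 1527911/z(430) = -1070529/4083031 - 1527911*√42/126 = -1070529*1/4083031 - 218273*√42/18 = -1070529/4083031 - 218273*√42/18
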